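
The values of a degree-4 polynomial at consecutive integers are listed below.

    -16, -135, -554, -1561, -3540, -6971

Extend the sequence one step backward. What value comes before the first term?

-5

-119, -419, -1007, -1979, -3431
-300, -588, -972, -1452
-288, -384, -480
-96, -96
The fourth differences are constant at -96.
Work back: -288 + 96 = -192;  -300 + 192 = -108;  -119 + 108 = -11;  -16 + 11 = -5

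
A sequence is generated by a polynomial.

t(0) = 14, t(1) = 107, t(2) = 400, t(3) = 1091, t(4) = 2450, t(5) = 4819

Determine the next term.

D1: 93 , 293 , 691 , 1359 , 2369
D2: 200 , 398 , 668 , 1010
D3: 198 , 270 , 342
D4: 72 , 72
The fourth differences are constant (72).
342 + 72 = 414;  1010 + 414 = 1424;  2369 + 1424 = 3793;  4819 + 3793 = 8612

8612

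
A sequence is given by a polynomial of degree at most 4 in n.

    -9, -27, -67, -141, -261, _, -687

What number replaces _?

-439

Using the first 5 terms:
-18  -40  -74  -120
-22  -34  -46
-12  -12
Constant third difference = -12.
Extend forward: -46 − 12 = -58;  -120 − 58 = -178;  -261 − 178 = -439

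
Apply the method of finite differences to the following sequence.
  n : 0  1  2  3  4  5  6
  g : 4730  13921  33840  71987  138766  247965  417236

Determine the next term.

9191  19919  38147  66779  109199  169271
10728  18228  28632  42420  60072
7500  10404  13788  17652
2904  3384  3864
480  480
Constant fifth difference = 480, so extend:
3864 + 480 = 4344;  17652 + 4344 = 21996;  60072 + 21996 = 82068;  169271 + 82068 = 251339;  417236 + 251339 = 668575

668575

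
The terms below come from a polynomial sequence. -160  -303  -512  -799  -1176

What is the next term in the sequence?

D1: -143  -209  -287  -377
D2: -66  -78  -90
D3: -12  -12
Third differences constant at -12.
-90 − 12 = -102;  -377 − 102 = -479;  -1176 − 479 = -1655

-1655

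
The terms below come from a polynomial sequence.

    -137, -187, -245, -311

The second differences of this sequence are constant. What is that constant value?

D1: -50, -58, -66
D2: -8, -8

-8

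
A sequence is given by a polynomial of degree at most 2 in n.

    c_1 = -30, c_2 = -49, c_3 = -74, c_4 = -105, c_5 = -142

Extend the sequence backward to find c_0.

-17

First differences: -19, -25, -31, -37
Second differences: -6, -6, -6
The second differences are constant at -6.
Work back: -19 + 6 = -13;  -30 + 13 = -17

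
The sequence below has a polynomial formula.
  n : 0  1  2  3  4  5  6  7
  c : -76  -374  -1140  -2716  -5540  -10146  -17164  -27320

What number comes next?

Δ: -298, -766, -1576, -2824, -4606, -7018, -10156
Δ²: -468, -810, -1248, -1782, -2412, -3138
Δ³: -342, -438, -534, -630, -726
Δ⁴: -96, -96, -96, -96
Fourth differences constant at -96.
-726 − 96 = -822;  -3138 − 822 = -3960;  -10156 − 3960 = -14116;  -27320 − 14116 = -41436

-41436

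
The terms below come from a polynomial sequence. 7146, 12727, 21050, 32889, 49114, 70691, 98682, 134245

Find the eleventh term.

299386

Δ: 5581, 8323, 11839, 16225, 21577, 27991, 35563
Δ²: 2742, 3516, 4386, 5352, 6414, 7572
Δ³: 774, 870, 966, 1062, 1158
Δ⁴: 96, 96, 96, 96
Fourth differences constant at 96.
1158 + 96 = 1254;  7572 + 1254 = 8826;  35563 + 8826 = 44389;  134245 + 44389 = 178634
1254 + 96 = 1350;  8826 + 1350 = 10176;  44389 + 10176 = 54565;  178634 + 54565 = 233199
1350 + 96 = 1446;  10176 + 1446 = 11622;  54565 + 11622 = 66187;  233199 + 66187 = 299386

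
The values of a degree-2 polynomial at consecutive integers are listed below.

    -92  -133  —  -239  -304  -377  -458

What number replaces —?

-182

Using the last 4 terms:
D1: -65  -73  -81
D2: -8  -8
Constant second difference = -8.
Extend backward: -65 + 8 = -57;  -239 + 57 = -182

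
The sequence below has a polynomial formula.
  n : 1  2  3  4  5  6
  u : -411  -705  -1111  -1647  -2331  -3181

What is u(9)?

-6907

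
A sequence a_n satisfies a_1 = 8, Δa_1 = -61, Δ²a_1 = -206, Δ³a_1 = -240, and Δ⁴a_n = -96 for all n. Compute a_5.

-2528

Build the table forward from the leading diagonal:
Δ⁴: -96, -96, -96, -96, -96
Δ³: -240, -336, -432, -528, -624
Δ²: -206, -446, -782, -1214, -1742
Δ: -61, -267, -713, -1495, -2709
a: 8, -53, -320, -1033, -2528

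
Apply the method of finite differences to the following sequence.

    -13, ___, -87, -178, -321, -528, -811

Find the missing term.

-36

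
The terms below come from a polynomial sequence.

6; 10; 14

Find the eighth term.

Δ: 4, 4
Constant first difference = 4, so extend:
14 + 4 = 18
18 + 4 = 22
22 + 4 = 26
26 + 4 = 30
30 + 4 = 34

34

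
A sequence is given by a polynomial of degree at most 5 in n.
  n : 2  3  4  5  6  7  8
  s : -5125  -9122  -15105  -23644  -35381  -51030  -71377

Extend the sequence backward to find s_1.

-2616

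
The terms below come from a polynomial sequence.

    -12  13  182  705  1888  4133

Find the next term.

7938

First differences: 25, 169, 523, 1183, 2245
Second differences: 144, 354, 660, 1062
Third differences: 210, 306, 402
Fourth differences: 96, 96
Fourth differences constant at 96.
402 + 96 = 498;  1062 + 498 = 1560;  2245 + 1560 = 3805;  4133 + 3805 = 7938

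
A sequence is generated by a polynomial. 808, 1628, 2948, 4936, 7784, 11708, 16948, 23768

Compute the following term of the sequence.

32456

D1: 820 , 1320 , 1988 , 2848 , 3924 , 5240 , 6820
D2: 500 , 668 , 860 , 1076 , 1316 , 1580
D3: 168 , 192 , 216 , 240 , 264
D4: 24 , 24 , 24 , 24
Constant fourth difference = 24, so extend:
264 + 24 = 288;  1580 + 288 = 1868;  6820 + 1868 = 8688;  23768 + 8688 = 32456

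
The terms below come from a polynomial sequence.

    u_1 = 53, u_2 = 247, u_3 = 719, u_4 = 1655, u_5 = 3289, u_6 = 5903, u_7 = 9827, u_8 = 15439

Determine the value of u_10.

33479

194, 472, 936, 1634, 2614, 3924, 5612
278, 464, 698, 980, 1310, 1688
186, 234, 282, 330, 378
48, 48, 48, 48
Fourth differences constant at 48.
378 + 48 = 426;  1688 + 426 = 2114;  5612 + 2114 = 7726;  15439 + 7726 = 23165
426 + 48 = 474;  2114 + 474 = 2588;  7726 + 2588 = 10314;  23165 + 10314 = 33479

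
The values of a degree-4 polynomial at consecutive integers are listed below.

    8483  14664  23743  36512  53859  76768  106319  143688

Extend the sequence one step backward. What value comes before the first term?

4504

First differences: 6181, 9079, 12769, 17347, 22909, 29551, 37369
Second differences: 2898, 3690, 4578, 5562, 6642, 7818
Third differences: 792, 888, 984, 1080, 1176
Fourth differences: 96, 96, 96, 96
The fourth differences are constant at 96.
Work back: 792 − 96 = 696;  2898 − 696 = 2202;  6181 − 2202 = 3979;  8483 − 3979 = 4504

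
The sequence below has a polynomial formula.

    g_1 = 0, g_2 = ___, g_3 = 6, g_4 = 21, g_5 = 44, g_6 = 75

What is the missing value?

Using the last 4 terms:
15  23  31
8  8
Constant second difference = 8.
Extend backward: 15 − 8 = 7;  6 − 7 = -1

-1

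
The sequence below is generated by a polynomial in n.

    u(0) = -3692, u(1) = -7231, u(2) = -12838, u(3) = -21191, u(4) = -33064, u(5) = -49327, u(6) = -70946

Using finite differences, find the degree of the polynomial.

4

Δ: -3539, -5607, -8353, -11873, -16263, -21619
Δ²: -2068, -2746, -3520, -4390, -5356
Δ³: -678, -774, -870, -966
Δ⁴: -96, -96, -96
The fourth differences are constant, so the polynomial has degree 4.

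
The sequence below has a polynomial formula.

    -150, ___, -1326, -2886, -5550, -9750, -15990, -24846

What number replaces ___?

Using the last 6 terms:
-1560  -2664  -4200  -6240  -8856
-1104  -1536  -2040  -2616
-432  -504  -576
-72  -72
Constant fourth difference = -72.
Extend backward: -432 + 72 = -360;  -1104 + 360 = -744;  -1560 + 744 = -816;  -1326 + 816 = -510

-510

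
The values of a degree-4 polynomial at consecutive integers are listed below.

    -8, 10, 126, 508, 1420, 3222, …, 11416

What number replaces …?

Using the first 6 terms:
D1: 18  116  382  912  1802
D2: 98  266  530  890
D3: 168  264  360
D4: 96  96
Constant fourth difference = 96.
Extend forward: 360 + 96 = 456;  890 + 456 = 1346;  1802 + 1346 = 3148;  3222 + 3148 = 6370

6370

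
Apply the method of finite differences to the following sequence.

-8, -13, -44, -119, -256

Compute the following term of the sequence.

-473

First differences: -5  -31  -75  -137
Second differences: -26  -44  -62
Third differences: -18  -18
Constant third difference = -18, so extend:
-62 − 18 = -80;  -137 − 80 = -217;  -256 − 217 = -473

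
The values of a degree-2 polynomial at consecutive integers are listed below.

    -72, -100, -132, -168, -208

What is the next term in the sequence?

-252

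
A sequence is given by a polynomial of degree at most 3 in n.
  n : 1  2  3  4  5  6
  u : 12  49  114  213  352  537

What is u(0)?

Δ: 37, 65, 99, 139, 185
Δ²: 28, 34, 40, 46
Δ³: 6, 6, 6
The third differences are constant at 6.
Work back: 28 − 6 = 22;  37 − 22 = 15;  12 − 15 = -3

-3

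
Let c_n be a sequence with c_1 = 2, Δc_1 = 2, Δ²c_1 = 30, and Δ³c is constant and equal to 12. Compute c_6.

432

Build the table forward from the leading diagonal:
D3: 12  12  12  12  12  12
D2: 30  42  54  66  78  90
D1: 2  32  74  128  194  272
c: 2  4  36  110  238  432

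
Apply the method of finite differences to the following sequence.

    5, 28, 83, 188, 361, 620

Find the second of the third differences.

18

Δ: 23, 55, 105, 173, 259
Δ²: 32, 50, 68, 86
Δ³: 18, 18, 18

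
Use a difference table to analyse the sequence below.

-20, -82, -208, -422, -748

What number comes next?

-1210

Δ: -62, -126, -214, -326
Δ²: -64, -88, -112
Δ³: -24, -24
Third differences constant at -24.
-112 − 24 = -136;  -326 − 136 = -462;  -748 − 462 = -1210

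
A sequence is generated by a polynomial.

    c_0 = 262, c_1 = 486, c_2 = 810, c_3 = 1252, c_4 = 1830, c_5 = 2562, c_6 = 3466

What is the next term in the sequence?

4560

First differences: 224, 324, 442, 578, 732, 904
Second differences: 100, 118, 136, 154, 172
Third differences: 18, 18, 18, 18
Constant third difference = 18, so extend:
172 + 18 = 190;  904 + 190 = 1094;  3466 + 1094 = 4560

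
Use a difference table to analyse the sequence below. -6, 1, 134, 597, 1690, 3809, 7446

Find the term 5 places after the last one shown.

72341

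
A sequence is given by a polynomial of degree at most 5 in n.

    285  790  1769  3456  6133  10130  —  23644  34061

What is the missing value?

Using the first 6 terms:
Δ: 505, 979, 1687, 2677, 3997
Δ²: 474, 708, 990, 1320
Δ³: 234, 282, 330
Δ⁴: 48, 48
Constant fourth difference = 48.
Extend forward: 330 + 48 = 378;  1320 + 378 = 1698;  3997 + 1698 = 5695;  10130 + 5695 = 15825

15825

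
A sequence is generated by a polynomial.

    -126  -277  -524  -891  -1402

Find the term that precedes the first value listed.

-47

-151, -247, -367, -511
-96, -120, -144
-24, -24
The third differences are constant at -24.
Work back: -96 + 24 = -72;  -151 + 72 = -79;  -126 + 79 = -47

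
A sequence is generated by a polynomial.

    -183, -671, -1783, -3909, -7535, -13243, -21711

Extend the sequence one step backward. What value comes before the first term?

D1: -488, -1112, -2126, -3626, -5708, -8468
D2: -624, -1014, -1500, -2082, -2760
D3: -390, -486, -582, -678
D4: -96, -96, -96
The fourth differences are constant at -96.
Work back: -390 + 96 = -294;  -624 + 294 = -330;  -488 + 330 = -158;  -183 + 158 = -25

-25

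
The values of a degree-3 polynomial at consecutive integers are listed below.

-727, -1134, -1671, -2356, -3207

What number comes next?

-407, -537, -685, -851
-130, -148, -166
-18, -18
Constant third difference = -18, so extend:
-166 − 18 = -184;  -851 − 184 = -1035;  -3207 − 1035 = -4242

-4242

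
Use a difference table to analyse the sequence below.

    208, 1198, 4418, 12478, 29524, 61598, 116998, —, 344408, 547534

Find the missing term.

Using the first 7 terms:
Δ: 990, 3220, 8060, 17046, 32074, 55400
Δ²: 2230, 4840, 8986, 15028, 23326
Δ³: 2610, 4146, 6042, 8298
Δ⁴: 1536, 1896, 2256
Δ⁵: 360, 360
Constant fifth difference = 360.
Extend forward: 2256 + 360 = 2616;  8298 + 2616 = 10914;  23326 + 10914 = 34240;  55400 + 34240 = 89640;  116998 + 89640 = 206638

206638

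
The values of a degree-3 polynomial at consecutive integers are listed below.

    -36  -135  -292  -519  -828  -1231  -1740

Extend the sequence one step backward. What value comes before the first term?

17

D1: -99, -157, -227, -309, -403, -509
D2: -58, -70, -82, -94, -106
D3: -12, -12, -12, -12
The third differences are constant at -12.
Work back: -58 + 12 = -46;  -99 + 46 = -53;  -36 + 53 = 17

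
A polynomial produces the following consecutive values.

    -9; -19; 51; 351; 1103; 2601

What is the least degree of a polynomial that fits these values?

First differences: -10, 70, 300, 752, 1498
Second differences: 80, 230, 452, 746
Third differences: 150, 222, 294
Fourth differences: 72, 72
The fourth differences are constant, so the polynomial has degree 4.

4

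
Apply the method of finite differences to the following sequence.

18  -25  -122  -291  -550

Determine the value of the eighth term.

-2047

-43  -97  -169  -259
-54  -72  -90
-18  -18
Third differences constant at -18.
-90 − 18 = -108;  -259 − 108 = -367;  -550 − 367 = -917
-108 − 18 = -126;  -367 − 126 = -493;  -917 − 493 = -1410
-126 − 18 = -144;  -493 − 144 = -637;  -1410 − 637 = -2047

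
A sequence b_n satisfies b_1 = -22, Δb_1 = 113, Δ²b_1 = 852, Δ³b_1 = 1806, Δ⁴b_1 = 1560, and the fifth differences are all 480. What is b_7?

Build the table forward from the leading diagonal:
Fifth differences: 480  480  480  480  480  480  480
Fourth differences: 1560  2040  2520  3000  3480  3960  4440
Third differences: 1806  3366  5406  7926  10926  14406  18366
Second differences: 852  2658  6024  11430  19356  30282  44688
First differences: 113  965  3623  9647  21077  40433  70715
b: -22  91  1056  4679  14326  35403  75836

75836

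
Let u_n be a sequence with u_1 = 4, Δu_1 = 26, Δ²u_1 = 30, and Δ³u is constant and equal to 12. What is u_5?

Build the table forward from the leading diagonal:
D3: 12  12  12  12  12
D2: 30  42  54  66  78
D1: 26  56  98  152  218
u: 4  30  86  184  336

336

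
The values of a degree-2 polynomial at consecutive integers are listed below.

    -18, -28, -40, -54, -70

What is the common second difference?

-2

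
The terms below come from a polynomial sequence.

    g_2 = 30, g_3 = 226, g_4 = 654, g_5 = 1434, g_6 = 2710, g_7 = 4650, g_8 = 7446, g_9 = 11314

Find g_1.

-30

196, 428, 780, 1276, 1940, 2796, 3868
232, 352, 496, 664, 856, 1072
120, 144, 168, 192, 216
24, 24, 24, 24
The fourth differences are constant at 24.
Work back: 120 − 24 = 96;  232 − 96 = 136;  196 − 136 = 60;  30 − 60 = -30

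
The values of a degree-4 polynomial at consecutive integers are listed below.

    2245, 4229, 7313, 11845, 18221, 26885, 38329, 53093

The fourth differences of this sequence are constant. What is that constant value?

Δ: 1984, 3084, 4532, 6376, 8664, 11444, 14764
Δ²: 1100, 1448, 1844, 2288, 2780, 3320
Δ³: 348, 396, 444, 492, 540
Δ⁴: 48, 48, 48, 48

48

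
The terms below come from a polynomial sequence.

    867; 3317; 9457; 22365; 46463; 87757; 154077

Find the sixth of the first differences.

D1: 2450, 6140, 12908, 24098, 41294, 66320
D2: 3690, 6768, 11190, 17196, 25026
D3: 3078, 4422, 6006, 7830
D4: 1344, 1584, 1824
D5: 240, 240

66320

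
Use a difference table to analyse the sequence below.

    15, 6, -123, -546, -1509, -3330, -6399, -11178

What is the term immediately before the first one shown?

D1: -9, -129, -423, -963, -1821, -3069, -4779
D2: -120, -294, -540, -858, -1248, -1710
D3: -174, -246, -318, -390, -462
D4: -72, -72, -72, -72
The fourth differences are constant at -72.
Work back: -174 + 72 = -102;  -120 + 102 = -18;  -9 + 18 = 9;  15 − 9 = 6

6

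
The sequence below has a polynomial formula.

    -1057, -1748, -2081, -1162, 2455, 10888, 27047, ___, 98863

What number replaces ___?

Using the first 7 terms:
-691  -333  919  3617  8433  16159
358  1252  2698  4816  7726
894  1446  2118  2910
552  672  792
120  120
Constant fifth difference = 120.
Extend forward: 792 + 120 = 912;  2910 + 912 = 3822;  7726 + 3822 = 11548;  16159 + 11548 = 27707;  27047 + 27707 = 54754

54754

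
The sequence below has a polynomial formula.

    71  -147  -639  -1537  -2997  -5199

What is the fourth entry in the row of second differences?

D1: -218, -492, -898, -1460, -2202
D2: -274, -406, -562, -742
D3: -132, -156, -180
D4: -24, -24

-742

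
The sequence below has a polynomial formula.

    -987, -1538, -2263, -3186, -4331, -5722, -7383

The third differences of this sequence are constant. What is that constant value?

First differences: -551, -725, -923, -1145, -1391, -1661
Second differences: -174, -198, -222, -246, -270
Third differences: -24, -24, -24, -24

-24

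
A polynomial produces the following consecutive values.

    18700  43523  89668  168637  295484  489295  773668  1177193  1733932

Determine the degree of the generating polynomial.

D1: 24823, 46145, 78969, 126847, 193811, 284373, 403525, 556739
D2: 21322, 32824, 47878, 66964, 90562, 119152, 153214
D3: 11502, 15054, 19086, 23598, 28590, 34062
D4: 3552, 4032, 4512, 4992, 5472
D5: 480, 480, 480, 480
The fifth differences are constant, so the polynomial has degree 5.

5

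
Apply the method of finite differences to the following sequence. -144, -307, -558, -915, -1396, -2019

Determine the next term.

-2802

Δ: -163, -251, -357, -481, -623
Δ²: -88, -106, -124, -142
Δ³: -18, -18, -18
The third differences are constant (-18).
-142 − 18 = -160;  -623 − 160 = -783;  -2019 − 783 = -2802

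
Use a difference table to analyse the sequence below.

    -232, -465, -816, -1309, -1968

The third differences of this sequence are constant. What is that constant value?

D1: -233, -351, -493, -659
D2: -118, -142, -166
D3: -24, -24

-24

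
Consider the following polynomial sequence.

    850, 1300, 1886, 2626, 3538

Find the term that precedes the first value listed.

518

D1: 450, 586, 740, 912
D2: 136, 154, 172
D3: 18, 18
The third differences are constant at 18.
Work back: 136 − 18 = 118;  450 − 118 = 332;  850 − 332 = 518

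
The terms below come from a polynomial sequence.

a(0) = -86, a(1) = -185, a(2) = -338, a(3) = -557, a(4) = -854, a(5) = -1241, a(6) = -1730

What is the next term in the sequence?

First differences: -99, -153, -219, -297, -387, -489
Second differences: -54, -66, -78, -90, -102
Third differences: -12, -12, -12, -12
Third differences constant at -12.
-102 − 12 = -114;  -489 − 114 = -603;  -1730 − 603 = -2333

-2333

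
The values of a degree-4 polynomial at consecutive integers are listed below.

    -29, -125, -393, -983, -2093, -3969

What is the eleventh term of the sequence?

-36809

Δ: -96, -268, -590, -1110, -1876
Δ²: -172, -322, -520, -766
Δ³: -150, -198, -246
Δ⁴: -48, -48
Fourth differences constant at -48.
-246 − 48 = -294;  -766 − 294 = -1060;  -1876 − 1060 = -2936;  -3969 − 2936 = -6905
-294 − 48 = -342;  -1060 − 342 = -1402;  -2936 − 1402 = -4338;  -6905 − 4338 = -11243
-342 − 48 = -390;  -1402 − 390 = -1792;  -4338 − 1792 = -6130;  -11243 − 6130 = -17373
-390 − 48 = -438;  -1792 − 438 = -2230;  -6130 − 2230 = -8360;  -17373 − 8360 = -25733
-438 − 48 = -486;  -2230 − 486 = -2716;  -8360 − 2716 = -11076;  -25733 − 11076 = -36809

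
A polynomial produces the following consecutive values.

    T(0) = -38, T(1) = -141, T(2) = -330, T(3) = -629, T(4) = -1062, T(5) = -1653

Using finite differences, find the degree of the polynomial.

3

-103, -189, -299, -433, -591
-86, -110, -134, -158
-24, -24, -24
The third differences are constant, so the polynomial has degree 3.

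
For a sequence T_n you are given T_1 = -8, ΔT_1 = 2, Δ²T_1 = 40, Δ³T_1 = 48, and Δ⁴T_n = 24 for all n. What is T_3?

36

Build the table forward from the leading diagonal:
Δ⁴: 24, 24, 24
Δ³: 48, 72, 96
Δ²: 40, 88, 160
Δ: 2, 42, 130
T: -8, -6, 36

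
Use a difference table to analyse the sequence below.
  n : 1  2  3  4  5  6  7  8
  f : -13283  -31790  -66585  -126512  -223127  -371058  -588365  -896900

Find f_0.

First differences: -18507  -34795  -59927  -96615  -147931  -217307  -308535
Second differences: -16288  -25132  -36688  -51316  -69376  -91228
Third differences: -8844  -11556  -14628  -18060  -21852
Fourth differences: -2712  -3072  -3432  -3792
Fifth differences: -360  -360  -360
The fifth differences are constant at -360.
Work back: -2712 + 360 = -2352;  -8844 + 2352 = -6492;  -16288 + 6492 = -9796;  -18507 + 9796 = -8711;  -13283 + 8711 = -4572

-4572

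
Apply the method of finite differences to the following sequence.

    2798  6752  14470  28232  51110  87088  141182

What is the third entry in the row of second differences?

D1: 3954, 7718, 13762, 22878, 35978, 54094
D2: 3764, 6044, 9116, 13100, 18116
D3: 2280, 3072, 3984, 5016
D4: 792, 912, 1032
D5: 120, 120

9116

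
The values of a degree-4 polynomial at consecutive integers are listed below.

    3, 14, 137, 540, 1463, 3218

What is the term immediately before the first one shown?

8

Δ: 11, 123, 403, 923, 1755
Δ²: 112, 280, 520, 832
Δ³: 168, 240, 312
Δ⁴: 72, 72
The fourth differences are constant at 72.
Work back: 168 − 72 = 96;  112 − 96 = 16;  11 − 16 = -5;  3 + 5 = 8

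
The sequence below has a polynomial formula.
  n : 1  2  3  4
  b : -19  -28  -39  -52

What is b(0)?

First differences: -9, -11, -13
Second differences: -2, -2
The second differences are constant at -2.
Work back: -9 + 2 = -7;  -19 + 7 = -12

-12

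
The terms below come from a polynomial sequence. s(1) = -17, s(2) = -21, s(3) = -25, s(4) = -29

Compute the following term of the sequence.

-33

-4 , -4 , -4
First differences constant at -4.
-29 − 4 = -33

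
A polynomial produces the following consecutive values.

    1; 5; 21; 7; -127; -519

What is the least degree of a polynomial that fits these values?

First differences: 4, 16, -14, -134, -392
Second differences: 12, -30, -120, -258
Third differences: -42, -90, -138
Fourth differences: -48, -48
The fourth differences are constant, so the polynomial has degree 4.

4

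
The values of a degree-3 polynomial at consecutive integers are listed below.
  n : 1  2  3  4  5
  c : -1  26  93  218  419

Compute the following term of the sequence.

714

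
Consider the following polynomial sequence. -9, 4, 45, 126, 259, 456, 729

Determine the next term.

D1: 13  41  81  133  197  273
D2: 28  40  52  64  76
D3: 12  12  12  12
The third differences are constant (12).
76 + 12 = 88;  273 + 88 = 361;  729 + 361 = 1090

1090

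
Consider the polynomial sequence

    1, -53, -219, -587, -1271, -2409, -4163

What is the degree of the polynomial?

Δ: -54, -166, -368, -684, -1138, -1754
Δ²: -112, -202, -316, -454, -616
Δ³: -90, -114, -138, -162
Δ⁴: -24, -24, -24
The fourth differences are constant, so the polynomial has degree 4.

4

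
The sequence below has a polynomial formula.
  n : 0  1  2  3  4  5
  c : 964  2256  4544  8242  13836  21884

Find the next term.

33016

D1: 1292, 2288, 3698, 5594, 8048
D2: 996, 1410, 1896, 2454
D3: 414, 486, 558
D4: 72, 72
The fourth differences are constant (72).
558 + 72 = 630;  2454 + 630 = 3084;  8048 + 3084 = 11132;  21884 + 11132 = 33016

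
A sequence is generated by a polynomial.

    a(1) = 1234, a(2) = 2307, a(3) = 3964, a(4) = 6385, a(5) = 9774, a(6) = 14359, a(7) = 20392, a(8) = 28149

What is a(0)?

Δ: 1073  1657  2421  3389  4585  6033  7757
Δ²: 584  764  968  1196  1448  1724
Δ³: 180  204  228  252  276
Δ⁴: 24  24  24  24
The fourth differences are constant at 24.
Work back: 180 − 24 = 156;  584 − 156 = 428;  1073 − 428 = 645;  1234 − 645 = 589

589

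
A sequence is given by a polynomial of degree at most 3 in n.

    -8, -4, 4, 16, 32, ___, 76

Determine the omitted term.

52

Using the first 5 terms:
First differences: 4  8  12  16
Second differences: 4  4  4
Constant second difference = 4.
Extend forward: 16 + 4 = 20;  32 + 20 = 52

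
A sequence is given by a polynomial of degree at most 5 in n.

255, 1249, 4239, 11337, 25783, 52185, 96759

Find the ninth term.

274767

Δ: 994 , 2990 , 7098 , 14446 , 26402 , 44574
Δ²: 1996 , 4108 , 7348 , 11956 , 18172
Δ³: 2112 , 3240 , 4608 , 6216
Δ⁴: 1128 , 1368 , 1608
Δ⁵: 240 , 240
Constant fifth difference = 240, so extend:
1608 + 240 = 1848;  6216 + 1848 = 8064;  18172 + 8064 = 26236;  44574 + 26236 = 70810;  96759 + 70810 = 167569
1848 + 240 = 2088;  8064 + 2088 = 10152;  26236 + 10152 = 36388;  70810 + 36388 = 107198;  167569 + 107198 = 274767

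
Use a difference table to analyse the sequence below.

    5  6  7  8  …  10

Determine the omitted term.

Using the first 4 terms:
Δ: 1, 1, 1
Constant first difference = 1.
Extend forward: 8 + 1 = 9

9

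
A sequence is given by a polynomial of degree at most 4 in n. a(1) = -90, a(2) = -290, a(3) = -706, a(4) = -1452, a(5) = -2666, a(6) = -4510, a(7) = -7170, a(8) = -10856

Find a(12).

-40900

-200, -416, -746, -1214, -1844, -2660, -3686
-216, -330, -468, -630, -816, -1026
-114, -138, -162, -186, -210
-24, -24, -24, -24
Constant fourth difference = -24, so extend:
-210 − 24 = -234;  -1026 − 234 = -1260;  -3686 − 1260 = -4946;  -10856 − 4946 = -15802
-234 − 24 = -258;  -1260 − 258 = -1518;  -4946 − 1518 = -6464;  -15802 − 6464 = -22266
-258 − 24 = -282;  -1518 − 282 = -1800;  -6464 − 1800 = -8264;  -22266 − 8264 = -30530
-282 − 24 = -306;  -1800 − 306 = -2106;  -8264 − 2106 = -10370;  -30530 − 10370 = -40900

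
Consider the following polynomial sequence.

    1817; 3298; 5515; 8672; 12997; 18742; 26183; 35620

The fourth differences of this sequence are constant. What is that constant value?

24

D1: 1481, 2217, 3157, 4325, 5745, 7441, 9437
D2: 736, 940, 1168, 1420, 1696, 1996
D3: 204, 228, 252, 276, 300
D4: 24, 24, 24, 24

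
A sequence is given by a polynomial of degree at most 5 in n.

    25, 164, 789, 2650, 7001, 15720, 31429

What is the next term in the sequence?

57614

First differences: 139 , 625 , 1861 , 4351 , 8719 , 15709
Second differences: 486 , 1236 , 2490 , 4368 , 6990
Third differences: 750 , 1254 , 1878 , 2622
Fourth differences: 504 , 624 , 744
Fifth differences: 120 , 120
Constant fifth difference = 120, so extend:
744 + 120 = 864;  2622 + 864 = 3486;  6990 + 3486 = 10476;  15709 + 10476 = 26185;  31429 + 26185 = 57614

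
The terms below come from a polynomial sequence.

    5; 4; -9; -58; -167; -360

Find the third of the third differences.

-24

First differences: -1, -13, -49, -109, -193
Second differences: -12, -36, -60, -84
Third differences: -24, -24, -24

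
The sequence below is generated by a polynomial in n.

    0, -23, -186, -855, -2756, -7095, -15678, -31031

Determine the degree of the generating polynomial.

5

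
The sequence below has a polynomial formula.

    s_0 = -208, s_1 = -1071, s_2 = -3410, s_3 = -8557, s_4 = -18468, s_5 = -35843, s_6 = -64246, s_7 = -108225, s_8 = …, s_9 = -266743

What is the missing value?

Using the first 8 terms:
Δ: -863, -2339, -5147, -9911, -17375, -28403, -43979
Δ²: -1476, -2808, -4764, -7464, -11028, -15576
Δ³: -1332, -1956, -2700, -3564, -4548
Δ⁴: -624, -744, -864, -984
Δ⁵: -120, -120, -120
Constant fifth difference = -120.
Extend forward: -984 − 120 = -1104;  -4548 − 1104 = -5652;  -15576 − 5652 = -21228;  -43979 − 21228 = -65207;  -108225 − 65207 = -173432

-173432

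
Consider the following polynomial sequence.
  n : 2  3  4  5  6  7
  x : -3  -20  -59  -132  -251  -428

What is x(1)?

4

-17, -39, -73, -119, -177
-22, -34, -46, -58
-12, -12, -12
The third differences are constant at -12.
Work back: -22 + 12 = -10;  -17 + 10 = -7;  -3 + 7 = 4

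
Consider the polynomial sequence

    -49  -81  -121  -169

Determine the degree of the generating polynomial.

2

D1: -32, -40, -48
D2: -8, -8
The second differences are constant, so the polynomial has degree 2.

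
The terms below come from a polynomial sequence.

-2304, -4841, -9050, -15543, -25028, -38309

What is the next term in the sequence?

-56286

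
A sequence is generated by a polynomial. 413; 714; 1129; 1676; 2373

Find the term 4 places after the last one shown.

301 , 415 , 547 , 697
114 , 132 , 150
18 , 18
Constant third difference = 18, so extend:
150 + 18 = 168;  697 + 168 = 865;  2373 + 865 = 3238
168 + 18 = 186;  865 + 186 = 1051;  3238 + 1051 = 4289
186 + 18 = 204;  1051 + 204 = 1255;  4289 + 1255 = 5544
204 + 18 = 222;  1255 + 222 = 1477;  5544 + 1477 = 7021

7021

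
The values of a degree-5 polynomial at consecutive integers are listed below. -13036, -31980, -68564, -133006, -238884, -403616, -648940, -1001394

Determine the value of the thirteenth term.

-5695924

D1: -18944 , -36584 , -64442 , -105878 , -164732 , -245324 , -352454
D2: -17640 , -27858 , -41436 , -58854 , -80592 , -107130
D3: -10218 , -13578 , -17418 , -21738 , -26538
D4: -3360 , -3840 , -4320 , -4800
D5: -480 , -480 , -480
Constant fifth difference = -480, so extend:
-4800 − 480 = -5280;  -26538 − 5280 = -31818;  -107130 − 31818 = -138948;  -352454 − 138948 = -491402;  -1001394 − 491402 = -1492796
-5280 − 480 = -5760;  -31818 − 5760 = -37578;  -138948 − 37578 = -176526;  -491402 − 176526 = -667928;  -1492796 − 667928 = -2160724
-5760 − 480 = -6240;  -37578 − 6240 = -43818;  -176526 − 43818 = -220344;  -667928 − 220344 = -888272;  -2160724 − 888272 = -3048996
-6240 − 480 = -6720;  -43818 − 6720 = -50538;  -220344 − 50538 = -270882;  -888272 − 270882 = -1159154;  -3048996 − 1159154 = -4208150
-6720 − 480 = -7200;  -50538 − 7200 = -57738;  -270882 − 57738 = -328620;  -1159154 − 328620 = -1487774;  -4208150 − 1487774 = -5695924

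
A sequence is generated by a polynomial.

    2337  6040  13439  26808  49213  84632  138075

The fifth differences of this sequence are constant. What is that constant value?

120

Δ: 3703, 7399, 13369, 22405, 35419, 53443
Δ²: 3696, 5970, 9036, 13014, 18024
Δ³: 2274, 3066, 3978, 5010
Δ⁴: 792, 912, 1032
Δ⁵: 120, 120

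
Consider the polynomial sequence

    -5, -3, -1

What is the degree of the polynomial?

D1: 2, 2
The first differences are constant, so the polynomial has degree 1.

1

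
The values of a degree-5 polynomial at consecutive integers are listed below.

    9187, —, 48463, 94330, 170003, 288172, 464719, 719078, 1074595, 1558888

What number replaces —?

Using the last 8 terms:
D1: 45867  75673  118169  176547  254359  355517  484293
D2: 29806  42496  58378  77812  101158  128776
D3: 12690  15882  19434  23346  27618
D4: 3192  3552  3912  4272
D5: 360  360  360
Constant fifth difference = 360.
Extend backward: 3192 − 360 = 2832;  12690 − 2832 = 9858;  29806 − 9858 = 19948;  45867 − 19948 = 25919;  48463 − 25919 = 22544

22544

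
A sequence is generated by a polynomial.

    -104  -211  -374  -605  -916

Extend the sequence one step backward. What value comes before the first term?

-41

First differences: -107, -163, -231, -311
Second differences: -56, -68, -80
Third differences: -12, -12
The third differences are constant at -12.
Work back: -56 + 12 = -44;  -107 + 44 = -63;  -104 + 63 = -41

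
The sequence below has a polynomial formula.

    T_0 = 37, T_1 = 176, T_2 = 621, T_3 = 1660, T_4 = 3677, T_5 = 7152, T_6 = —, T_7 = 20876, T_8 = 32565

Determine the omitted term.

12661

Using the first 6 terms:
139, 445, 1039, 2017, 3475
306, 594, 978, 1458
288, 384, 480
96, 96
Constant fourth difference = 96.
Extend forward: 480 + 96 = 576;  1458 + 576 = 2034;  3475 + 2034 = 5509;  7152 + 5509 = 12661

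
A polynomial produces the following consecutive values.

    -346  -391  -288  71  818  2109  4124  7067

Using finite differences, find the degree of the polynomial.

4

Δ: -45, 103, 359, 747, 1291, 2015, 2943
Δ²: 148, 256, 388, 544, 724, 928
Δ³: 108, 132, 156, 180, 204
Δ⁴: 24, 24, 24, 24
The fourth differences are constant, so the polynomial has degree 4.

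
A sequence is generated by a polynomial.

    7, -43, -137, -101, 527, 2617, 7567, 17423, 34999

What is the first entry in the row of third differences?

174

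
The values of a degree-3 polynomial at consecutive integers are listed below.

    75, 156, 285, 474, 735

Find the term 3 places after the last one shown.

2070

First differences: 81  129  189  261
Second differences: 48  60  72
Third differences: 12  12
Third differences constant at 12.
72 + 12 = 84;  261 + 84 = 345;  735 + 345 = 1080
84 + 12 = 96;  345 + 96 = 441;  1080 + 441 = 1521
96 + 12 = 108;  441 + 108 = 549;  1521 + 549 = 2070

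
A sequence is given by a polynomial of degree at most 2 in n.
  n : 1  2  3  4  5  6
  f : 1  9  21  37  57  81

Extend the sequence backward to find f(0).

Δ: 8  12  16  20  24
Δ²: 4  4  4  4
The second differences are constant at 4.
Work back: 8 − 4 = 4;  1 − 4 = -3

-3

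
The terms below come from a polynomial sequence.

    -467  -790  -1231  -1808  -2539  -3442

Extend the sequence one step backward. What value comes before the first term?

First differences: -323  -441  -577  -731  -903
Second differences: -118  -136  -154  -172
Third differences: -18  -18  -18
The third differences are constant at -18.
Work back: -118 + 18 = -100;  -323 + 100 = -223;  -467 + 223 = -244

-244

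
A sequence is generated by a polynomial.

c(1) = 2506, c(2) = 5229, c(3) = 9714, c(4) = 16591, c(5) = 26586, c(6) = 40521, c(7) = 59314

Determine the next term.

2723 , 4485 , 6877 , 9995 , 13935 , 18793
1762 , 2392 , 3118 , 3940 , 4858
630 , 726 , 822 , 918
96 , 96 , 96
Constant fourth difference = 96, so extend:
918 + 96 = 1014;  4858 + 1014 = 5872;  18793 + 5872 = 24665;  59314 + 24665 = 83979

83979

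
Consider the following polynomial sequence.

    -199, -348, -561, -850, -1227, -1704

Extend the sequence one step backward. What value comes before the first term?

-102

D1: -149, -213, -289, -377, -477
D2: -64, -76, -88, -100
D3: -12, -12, -12
The third differences are constant at -12.
Work back: -64 + 12 = -52;  -149 + 52 = -97;  -199 + 97 = -102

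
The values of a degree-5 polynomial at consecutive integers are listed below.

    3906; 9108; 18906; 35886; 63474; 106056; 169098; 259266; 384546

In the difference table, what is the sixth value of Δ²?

Δ: 5202, 9798, 16980, 27588, 42582, 63042, 90168, 125280
Δ²: 4596, 7182, 10608, 14994, 20460, 27126, 35112
Δ³: 2586, 3426, 4386, 5466, 6666, 7986
Δ⁴: 840, 960, 1080, 1200, 1320
Δ⁵: 120, 120, 120, 120

27126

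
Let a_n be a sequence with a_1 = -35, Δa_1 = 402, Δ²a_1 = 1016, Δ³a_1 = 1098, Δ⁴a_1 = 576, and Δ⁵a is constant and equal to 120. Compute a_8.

85225

Build the table forward from the leading diagonal:
Δ⁵: 120  120  120  120  120  120  120  120
Δ⁴: 576  696  816  936  1056  1176  1296  1416
Δ³: 1098  1674  2370  3186  4122  5178  6354  7650
Δ²: 1016  2114  3788  6158  9344  13466  18644  24998
Δ: 402  1418  3532  7320  13478  22822  36288  54932
a: -35  367  1785  5317  12637  26115  48937  85225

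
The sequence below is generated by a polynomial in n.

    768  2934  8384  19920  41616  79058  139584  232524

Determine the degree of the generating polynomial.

5

Δ: 2166, 5450, 11536, 21696, 37442, 60526, 92940
Δ²: 3284, 6086, 10160, 15746, 23084, 32414
Δ³: 2802, 4074, 5586, 7338, 9330
Δ⁴: 1272, 1512, 1752, 1992
Δ⁵: 240, 240, 240
The fifth differences are constant, so the polynomial has degree 5.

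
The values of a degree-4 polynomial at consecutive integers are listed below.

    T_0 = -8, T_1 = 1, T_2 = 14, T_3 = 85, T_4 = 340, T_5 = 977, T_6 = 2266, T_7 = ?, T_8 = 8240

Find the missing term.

Using the first 7 terms:
9, 13, 71, 255, 637, 1289
4, 58, 184, 382, 652
54, 126, 198, 270
72, 72, 72
Constant fourth difference = 72.
Extend forward: 270 + 72 = 342;  652 + 342 = 994;  1289 + 994 = 2283;  2266 + 2283 = 4549

4549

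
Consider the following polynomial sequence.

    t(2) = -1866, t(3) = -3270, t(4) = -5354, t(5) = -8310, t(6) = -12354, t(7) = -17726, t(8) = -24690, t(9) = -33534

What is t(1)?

D1: -1404  -2084  -2956  -4044  -5372  -6964  -8844
D2: -680  -872  -1088  -1328  -1592  -1880
D3: -192  -216  -240  -264  -288
D4: -24  -24  -24  -24
The fourth differences are constant at -24.
Work back: -192 + 24 = -168;  -680 + 168 = -512;  -1404 + 512 = -892;  -1866 + 892 = -974

-974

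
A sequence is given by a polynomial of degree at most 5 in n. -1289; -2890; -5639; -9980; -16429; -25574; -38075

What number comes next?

First differences: -1601, -2749, -4341, -6449, -9145, -12501
Second differences: -1148, -1592, -2108, -2696, -3356
Third differences: -444, -516, -588, -660
Fourth differences: -72, -72, -72
The fourth differences are constant (-72).
-660 − 72 = -732;  -3356 − 732 = -4088;  -12501 − 4088 = -16589;  -38075 − 16589 = -54664

-54664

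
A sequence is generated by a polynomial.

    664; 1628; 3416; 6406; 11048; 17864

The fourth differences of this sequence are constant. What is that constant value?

72

Δ: 964, 1788, 2990, 4642, 6816
Δ²: 824, 1202, 1652, 2174
Δ³: 378, 450, 522
Δ⁴: 72, 72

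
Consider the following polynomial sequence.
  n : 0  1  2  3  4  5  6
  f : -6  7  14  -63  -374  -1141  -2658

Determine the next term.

-5291

13  7  -77  -311  -767  -1517
-6  -84  -234  -456  -750
-78  -150  -222  -294
-72  -72  -72
Fourth differences constant at -72.
-294 − 72 = -366;  -750 − 366 = -1116;  -1517 − 1116 = -2633;  -2658 − 2633 = -5291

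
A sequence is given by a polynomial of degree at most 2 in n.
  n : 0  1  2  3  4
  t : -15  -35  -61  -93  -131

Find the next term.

-175

Δ: -20, -26, -32, -38
Δ²: -6, -6, -6
The second differences are constant (-6).
-38 − 6 = -44;  -131 − 44 = -175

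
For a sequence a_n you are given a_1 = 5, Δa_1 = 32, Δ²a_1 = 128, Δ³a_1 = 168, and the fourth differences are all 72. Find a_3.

197

Build the table forward from the leading diagonal:
D4: 72, 72, 72
D3: 168, 240, 312
D2: 128, 296, 536
D1: 32, 160, 456
a: 5, 37, 197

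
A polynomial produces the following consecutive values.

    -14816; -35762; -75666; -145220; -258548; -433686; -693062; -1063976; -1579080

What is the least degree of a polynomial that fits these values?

-20946, -39904, -69554, -113328, -175138, -259376, -370914, -515104
-18958, -29650, -43774, -61810, -84238, -111538, -144190
-10692, -14124, -18036, -22428, -27300, -32652
-3432, -3912, -4392, -4872, -5352
-480, -480, -480, -480
The fifth differences are constant, so the polynomial has degree 5.

5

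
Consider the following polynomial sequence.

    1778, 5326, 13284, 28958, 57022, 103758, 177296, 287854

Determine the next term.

D1: 3548, 7958, 15674, 28064, 46736, 73538, 110558
D2: 4410, 7716, 12390, 18672, 26802, 37020
D3: 3306, 4674, 6282, 8130, 10218
D4: 1368, 1608, 1848, 2088
D5: 240, 240, 240
Constant fifth difference = 240, so extend:
2088 + 240 = 2328;  10218 + 2328 = 12546;  37020 + 12546 = 49566;  110558 + 49566 = 160124;  287854 + 160124 = 447978

447978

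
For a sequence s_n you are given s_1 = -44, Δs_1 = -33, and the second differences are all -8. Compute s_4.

-167

Build the table forward from the leading diagonal:
Second differences: -8  -8  -8  -8
First differences: -33  -41  -49  -57
s: -44  -77  -118  -167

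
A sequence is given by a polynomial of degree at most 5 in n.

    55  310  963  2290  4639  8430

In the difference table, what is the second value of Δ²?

D1: 255, 653, 1327, 2349, 3791
D2: 398, 674, 1022, 1442
D3: 276, 348, 420
D4: 72, 72

674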